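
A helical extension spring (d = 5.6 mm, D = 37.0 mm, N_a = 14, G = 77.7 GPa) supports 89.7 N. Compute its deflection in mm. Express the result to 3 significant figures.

6.66 mm

k = Gd⁴/(8D³N_a) = (77.7×10³)(5.6⁴)/(8·37.0³·14) = 13.469 N/mm
δ = F/k = 89.7 / 13.469 = 6.6595 mm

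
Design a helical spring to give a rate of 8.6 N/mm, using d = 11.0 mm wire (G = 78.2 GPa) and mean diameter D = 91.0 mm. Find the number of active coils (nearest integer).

22

N_a = Gd⁴/(8D³k) = (78.2×10³ × 11.0⁴)/(8 × 91.0³ × 8.6)
    = 1.14493e+09 / 5.18457e+07 = 22.08 → 22 coils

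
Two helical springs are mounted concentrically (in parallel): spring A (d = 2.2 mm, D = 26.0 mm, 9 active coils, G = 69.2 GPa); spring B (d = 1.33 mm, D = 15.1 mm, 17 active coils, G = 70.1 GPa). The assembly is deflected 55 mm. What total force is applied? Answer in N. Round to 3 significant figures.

96.2 N

k_A = Gd⁴/(8D³N_a) = (69.2×10³)(2.2⁴)/(8·26.0³·9) = 1.281 N/mm
k_B = Gd⁴/(8D³N_a) = (70.1×10³)(1.33⁴)/(8·15.1³·17) = 0.46844 N/mm
Parallel: k_eq = 1.281 + 0.46844 = 1.7494 N/mm
F = k_eq·δ = 1.7494·55 = 96.218 N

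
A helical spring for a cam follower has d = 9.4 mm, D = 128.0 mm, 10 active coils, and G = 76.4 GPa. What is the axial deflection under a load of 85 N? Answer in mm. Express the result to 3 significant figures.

23.9 mm

k = Gd⁴/(8D³N_a) = (76.4×10³)(9.4⁴)/(8·128.0³·10) = 3.5554 N/mm
δ = F/k = 85 / 3.5554 = 23.907 mm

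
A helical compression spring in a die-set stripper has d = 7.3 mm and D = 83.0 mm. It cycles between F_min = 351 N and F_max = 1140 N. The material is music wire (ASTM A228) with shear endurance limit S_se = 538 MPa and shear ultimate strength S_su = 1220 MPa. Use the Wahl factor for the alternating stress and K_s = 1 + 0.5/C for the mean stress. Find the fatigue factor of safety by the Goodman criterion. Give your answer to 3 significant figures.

1.26

C = D/d = 83.0/7.3 = 11.3699; K_W = (4C−1)/(4C−4)+0.615/C = 1.1264; K_s = 1+0.5/C = 1.0440
F_a = (F_max−F_min)/2 = 394.5 N; F_m = (F_max+F_min)/2 = 745.5 N
τ_a = K_W·8F_aD/(πd³) = 1.1264 × 214.34 = 241.43 MPa
τ_m = K_s·8F_mD/(πd³) = 1.0440 × 405.04 = 422.85 MPa
Goodman: 1/n_f = τ_a/S_se + τ_m/S_su = 241.43/538 + 422.85/1220 = 0.44876 + 0.34660 = 0.79536
n_f = 1/0.79536 = 1.257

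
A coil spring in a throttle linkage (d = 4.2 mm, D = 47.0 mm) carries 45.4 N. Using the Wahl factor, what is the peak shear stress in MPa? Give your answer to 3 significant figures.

82.8 MPa

Spring index C = D/d = 47.0/4.2 = 11.1905
K_W = (4C−1)/(4C−4) + 0.615/C = 43.762/40.762 + 0.0550 = 1.1286
τ₀ = 8FD/(πd³) = 8·45.4·47.0/(π·4.2³) = 17070.4/232.75 = 73.341 MPa
τ_max = K·τ₀ = 1.1286 × 73.341 = 82.769 MPa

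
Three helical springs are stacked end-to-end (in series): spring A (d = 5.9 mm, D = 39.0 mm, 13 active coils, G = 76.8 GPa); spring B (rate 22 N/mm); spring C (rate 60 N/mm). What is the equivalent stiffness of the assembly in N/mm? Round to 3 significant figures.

k_A = Gd⁴/(8D³N_a) = (76.8×10³)(5.9⁴)/(8·39.0³·13) = 15.085 N/mm
Series: 1/k_eq = 1/15.085 + 1/22 + 1/60 = 0.12841; k_eq = 7.7874 N/mm

7.79 N/mm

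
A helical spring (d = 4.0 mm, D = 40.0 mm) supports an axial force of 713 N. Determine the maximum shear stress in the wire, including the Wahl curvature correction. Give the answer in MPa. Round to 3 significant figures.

1300 MPa

Spring index C = D/d = 40.0/4.0 = 10.0000
K_W = (4C−1)/(4C−4) + 0.615/C = 39.000/36.000 + 0.0615 = 1.1448
τ₀ = 8FD/(πd³) = 8·713·40.0/(π·4.0³) = 228160/201.06 = 1134.8 MPa
τ_max = K·τ₀ = 1.1448 × 1134.8 = 1299.1 MPa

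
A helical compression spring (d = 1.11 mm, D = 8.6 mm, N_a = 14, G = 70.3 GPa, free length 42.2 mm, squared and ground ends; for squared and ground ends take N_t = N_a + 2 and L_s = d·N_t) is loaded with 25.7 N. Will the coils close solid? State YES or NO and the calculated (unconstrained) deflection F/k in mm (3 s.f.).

NO, δ = 17.2 mm

k = Gd⁴/(8D³N_a) = (70.3×10³)(1.11⁴)/(8·8.6³·14) = 1.4981 N/mm
N_t = 16; L_s = 1.11·16 = 17.76 mm; δ_solid = L₀ − L_s = 42.2 − 17.76 = 24.44 mm
δ = F/k = 25.7/1.4981 = 17.155 mm
δ < δ_solid → spring does not go solid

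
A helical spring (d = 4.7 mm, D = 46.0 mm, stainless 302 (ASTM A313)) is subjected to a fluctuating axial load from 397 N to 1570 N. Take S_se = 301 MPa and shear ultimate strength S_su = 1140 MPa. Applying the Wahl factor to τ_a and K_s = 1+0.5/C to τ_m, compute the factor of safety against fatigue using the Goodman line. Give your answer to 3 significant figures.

C = D/d = 46.0/4.7 = 9.7872; K_W = (4C−1)/(4C−4)+0.615/C = 1.1482; K_s = 1+0.5/C = 1.0511
F_a = (F_max−F_min)/2 = 586.5 N; F_m = (F_max+F_min)/2 = 983.5 N
τ_a = K_W·8F_aD/(πd³) = 1.1482 × 661.72 = 759.78 MPa
τ_m = K_s·8F_mD/(πd³) = 1.0511 × 1109.6 = 1166.3 MPa
Goodman: 1/n_f = τ_a/S_se + τ_m/S_su = 759.78/301 + 1166.3/1140 = 2.52417 + 1.02309 = 3.5473
n_f = 1/3.5473 = 0.2819

0.282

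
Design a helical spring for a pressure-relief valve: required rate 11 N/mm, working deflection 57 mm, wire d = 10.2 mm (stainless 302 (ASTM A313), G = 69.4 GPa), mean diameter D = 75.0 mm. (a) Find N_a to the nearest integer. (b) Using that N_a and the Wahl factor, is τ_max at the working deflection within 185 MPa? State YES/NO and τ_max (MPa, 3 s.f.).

N_a = Gd⁴/(8D³k) = (69.4×10³)(10.2⁴)/(8·75.0³·11) = 20.23 → N_a = 20
Actual rate k = Gd⁴/(8D³·20) = 11.129 N/mm
Working load F = kδ = 11.129·57 = 634.35 N
C = 75.0/10.2 = 7.3529; K_W = (4C−1)/(4C−4)+0.615/C = 1.2017
τ_max = K_W·8FD/(πd³) = 1.2017·114.16 = 137.19 MPa
τ_max ≤ 185 MPa → acceptable

(a) 20 coils; (b) YES, τ_max = 137 MPa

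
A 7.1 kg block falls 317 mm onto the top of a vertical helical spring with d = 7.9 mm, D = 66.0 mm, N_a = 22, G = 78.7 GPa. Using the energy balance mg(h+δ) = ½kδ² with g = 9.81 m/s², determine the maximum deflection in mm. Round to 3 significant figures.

97.6 mm

k = Gd⁴/(8D³N_a) = (78.7×10³)(7.9⁴)/(8·66.0³·22) = 6.0581 N/mm
W = mg = 7.1 × 9.81 = 69.651 N
½kδ² − Wδ − Wh = 0 → δ = (W + √(W² + 2kWh))/k
δ = (69.651 + √(4851.3 + 267519))/6.0581 = (69.651 + 521.89)/6.0581 = 97.644 mm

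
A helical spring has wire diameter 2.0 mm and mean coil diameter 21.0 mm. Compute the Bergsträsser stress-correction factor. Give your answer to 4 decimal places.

C = D/d = 21.0/2.0 = 10.5000
K_B = (4C+2)/(4C−3) = 44.000/39.000 = 1.1282

1.1282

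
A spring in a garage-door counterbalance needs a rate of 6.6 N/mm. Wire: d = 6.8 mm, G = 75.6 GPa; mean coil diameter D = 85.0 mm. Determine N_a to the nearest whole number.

5

N_a = Gd⁴/(8D³k) = (75.6×10³ × 6.8⁴)/(8 × 85.0³ × 6.6)
    = 1.61643e+08 / 3.24258e+07 = 4.985 → 5 coils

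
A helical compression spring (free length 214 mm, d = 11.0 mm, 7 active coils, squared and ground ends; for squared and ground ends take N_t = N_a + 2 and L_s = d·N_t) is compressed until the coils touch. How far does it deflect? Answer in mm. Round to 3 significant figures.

115 mm

N_t = 9; L_s = 11.0·9 = 99 mm
δ_solid = L₀ − L_s = 214 − 99 = 115 mm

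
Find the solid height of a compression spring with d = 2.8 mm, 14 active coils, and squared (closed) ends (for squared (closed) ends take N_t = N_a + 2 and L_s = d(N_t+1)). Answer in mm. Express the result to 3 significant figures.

47.6 mm

squared (closed) ends: N_t = N_a + 2 = 14 + 2 = 16
L_s = d·(N_t+1) = 2.8 × 17 = 47.6 mm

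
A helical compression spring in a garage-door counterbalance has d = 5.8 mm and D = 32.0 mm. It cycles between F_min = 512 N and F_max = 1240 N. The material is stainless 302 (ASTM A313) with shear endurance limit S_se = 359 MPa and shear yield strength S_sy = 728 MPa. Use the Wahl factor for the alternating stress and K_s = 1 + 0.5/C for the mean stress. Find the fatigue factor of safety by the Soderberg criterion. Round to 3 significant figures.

C = D/d = 32.0/5.8 = 5.5172; K_W = (4C−1)/(4C−4)+0.615/C = 1.2775; K_s = 1+0.5/C = 1.0906
F_a = (F_max−F_min)/2 = 364 N; F_m = (F_max+F_min)/2 = 876 N
τ_a = K_W·8F_aD/(πd³) = 1.2775 × 152.02 = 194.21 MPa
τ_m = K_s·8F_mD/(πd³) = 1.0906 × 365.86 = 399.01 MPa
Soderberg: 1/n_f = τ_a/S_se + τ_m/S_sy = 194.21/359 + 399.01/728 = 0.54097 + 0.54809 = 1.0891
n_f = 1/1.0891 = 0.9182

0.918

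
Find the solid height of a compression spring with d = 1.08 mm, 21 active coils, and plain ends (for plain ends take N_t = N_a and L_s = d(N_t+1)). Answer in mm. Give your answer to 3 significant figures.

23.8 mm

plain ends: N_t = N_a = 21
L_s = d·(N_t+1) = 1.08 × 22 = 23.76 mm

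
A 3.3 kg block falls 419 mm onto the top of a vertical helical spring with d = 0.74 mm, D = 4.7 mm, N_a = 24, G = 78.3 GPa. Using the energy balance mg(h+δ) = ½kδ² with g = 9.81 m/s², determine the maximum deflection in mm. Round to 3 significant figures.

k = Gd⁴/(8D³N_a) = (78.3×10³)(0.74⁴)/(8·4.7³·24) = 1.1779 N/mm
W = mg = 3.3 × 9.81 = 32.373 N
½kδ² − Wδ − Wh = 0 → δ = (W + √(W² + 2kWh))/k
δ = (32.373 + √(1048 + 31953.7))/1.1779 = (32.373 + 181.66)/1.1779 = 181.72 mm

182 mm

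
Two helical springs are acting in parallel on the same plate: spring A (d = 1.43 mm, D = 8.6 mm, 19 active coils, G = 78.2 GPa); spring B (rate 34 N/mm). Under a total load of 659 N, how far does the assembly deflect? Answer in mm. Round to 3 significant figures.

k_A = Gd⁴/(8D³N_a) = (78.2×10³)(1.43⁴)/(8·8.6³·19) = 3.3823 N/mm
Parallel: k_eq = 3.3823 + 34 = 37.382 N/mm
δ = F/k_eq = 659/37.382 = 17.629 mm

17.6 mm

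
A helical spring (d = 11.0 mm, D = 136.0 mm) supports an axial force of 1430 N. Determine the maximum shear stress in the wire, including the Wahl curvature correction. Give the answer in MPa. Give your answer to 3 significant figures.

Spring index C = D/d = 136.0/11.0 = 12.3636
K_W = (4C−1)/(4C−4) + 0.615/C = 48.455/45.455 + 0.0497 = 1.1157
τ₀ = 8FD/(πd³) = 8·1430·136.0/(π·11.0³) = 1.55584e+06/4181.5 = 372.08 MPa
τ_max = K·τ₀ = 1.1157 × 372.08 = 415.15 MPa

415 MPa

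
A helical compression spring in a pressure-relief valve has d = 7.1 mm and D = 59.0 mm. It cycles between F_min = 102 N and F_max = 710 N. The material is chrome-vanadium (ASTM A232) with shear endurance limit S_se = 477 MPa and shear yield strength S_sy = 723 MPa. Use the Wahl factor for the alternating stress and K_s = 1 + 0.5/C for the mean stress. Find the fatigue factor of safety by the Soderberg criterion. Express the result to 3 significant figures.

C = D/d = 59.0/7.1 = 8.3099; K_W = (4C−1)/(4C−4)+0.615/C = 1.1766; K_s = 1+0.5/C = 1.0602
F_a = (F_max−F_min)/2 = 304 N; F_m = (F_max+F_min)/2 = 406 N
τ_a = K_W·8F_aD/(πd³) = 1.1766 × 127.61 = 150.15 MPa
τ_m = K_s·8F_mD/(πd³) = 1.0602 × 170.43 = 180.68 MPa
Soderberg: 1/n_f = τ_a/S_se + τ_m/S_sy = 150.15/477 + 180.68/723 = 0.31478 + 0.24991 = 0.56469
n_f = 1/0.56469 = 1.771

1.77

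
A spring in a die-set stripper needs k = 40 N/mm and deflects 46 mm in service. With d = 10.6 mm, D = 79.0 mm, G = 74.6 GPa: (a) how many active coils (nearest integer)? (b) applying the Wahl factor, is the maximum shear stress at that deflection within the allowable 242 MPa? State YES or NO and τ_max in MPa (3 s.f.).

(a) 6 coils; (b) NO, τ_max = 371 MPa

N_a = Gd⁴/(8D³k) = (74.6×10³)(10.6⁴)/(8·79.0³·40) = 5.969 → N_a = 6
Actual rate k = Gd⁴/(8D³·6) = 39.796 N/mm
Working load F = kδ = 39.796·46 = 1830.6 N
C = 79.0/10.6 = 7.4528; K_W = (4C−1)/(4C−4)+0.615/C = 1.1987
τ_max = K_W·8FD/(πd³) = 1.1987·309.21 = 370.66 MPa
τ_max > 242 MPa → exceeds allowable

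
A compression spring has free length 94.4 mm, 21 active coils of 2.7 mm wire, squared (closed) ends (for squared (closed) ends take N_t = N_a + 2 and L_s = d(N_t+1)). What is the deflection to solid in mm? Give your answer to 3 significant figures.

N_t = 23; L_s = 2.7·24 = 64.8 mm
δ_solid = L₀ − L_s = 94.4 − 64.8 = 29.6 mm

29.6 mm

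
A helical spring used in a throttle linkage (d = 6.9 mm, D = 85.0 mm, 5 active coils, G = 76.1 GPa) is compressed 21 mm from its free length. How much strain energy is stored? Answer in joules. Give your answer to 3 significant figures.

1.55 J

k = Gd⁴/(8D³N_a) = (76.1×10³)(6.9⁴)/(8·85.0³·5) = 7.0221 N/mm
U = ½kδ² = 0.5 × 7.0221 × 21² = 1548.4 N·mm = 1.5484 J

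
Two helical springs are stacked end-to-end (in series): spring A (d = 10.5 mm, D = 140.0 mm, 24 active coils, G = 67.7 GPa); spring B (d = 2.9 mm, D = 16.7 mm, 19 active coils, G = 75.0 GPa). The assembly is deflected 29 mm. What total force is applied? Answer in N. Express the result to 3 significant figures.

37.5 N

k_A = Gd⁴/(8D³N_a) = (67.7×10³)(10.5⁴)/(8·140.0³·24) = 1.5619 N/mm
k_B = Gd⁴/(8D³N_a) = (75.0×10³)(2.9⁴)/(8·16.7³·19) = 7.4931 N/mm
Series: 1/k_eq = 1/1.5619 + 1/7.4931 = 0.77369; k_eq = 1.2925 N/mm
F = k_eq·δ = 1.2925·29 = 37.483 N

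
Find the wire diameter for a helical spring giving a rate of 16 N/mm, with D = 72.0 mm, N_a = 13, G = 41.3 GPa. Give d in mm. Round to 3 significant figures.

11.1 mm

d = (8D³N_a·k / G)^(1/4) = (8·72.0³·13·16 / (41.3×10³))^0.25
  = (15038)^0.25 = 11.0739 mm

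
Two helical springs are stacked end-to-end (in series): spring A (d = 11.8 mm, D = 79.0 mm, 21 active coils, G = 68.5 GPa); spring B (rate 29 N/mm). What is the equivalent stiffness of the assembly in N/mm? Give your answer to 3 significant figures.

k_A = Gd⁴/(8D³N_a) = (68.5×10³)(11.8⁴)/(8·79.0³·21) = 16.033 N/mm
Series: 1/k_eq = 1/16.033 + 1/29 = 0.096852; k_eq = 10.325 N/mm

10.3 N/mm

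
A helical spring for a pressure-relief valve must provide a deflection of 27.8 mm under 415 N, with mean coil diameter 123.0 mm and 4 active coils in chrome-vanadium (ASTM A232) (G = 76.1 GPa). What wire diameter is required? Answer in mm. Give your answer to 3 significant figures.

10.4 mm

Required rate k = F/δ = 415/27.8 = 14.928 N/mm
d = (8D³N_a·k / G)^(1/4) = (8·123.0³·4·14.928 / (76.1×10³))^0.25
  = (11681)^0.25 = 10.3961 mm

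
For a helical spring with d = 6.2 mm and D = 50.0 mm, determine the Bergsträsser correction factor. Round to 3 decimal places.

C = D/d = 50.0/6.2 = 8.0645
K_B = (4C+2)/(4C−3) = 34.258/29.258 = 1.1709

1.171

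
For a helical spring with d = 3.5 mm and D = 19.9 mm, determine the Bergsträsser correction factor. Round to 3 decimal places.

C = D/d = 19.9/3.5 = 5.6857
K_B = (4C+2)/(4C−3) = 24.743/19.743 = 1.2533

1.253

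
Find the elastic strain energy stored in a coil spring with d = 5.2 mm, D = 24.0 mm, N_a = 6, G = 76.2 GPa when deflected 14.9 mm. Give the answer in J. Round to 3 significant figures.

k = Gd⁴/(8D³N_a) = (76.2×10³)(5.2⁴)/(8·24.0³·6) = 83.964 N/mm
U = ½kδ² = 0.5 × 83.964 × 14.9² = 9320.4 N·mm = 9.3204 J

9.32 J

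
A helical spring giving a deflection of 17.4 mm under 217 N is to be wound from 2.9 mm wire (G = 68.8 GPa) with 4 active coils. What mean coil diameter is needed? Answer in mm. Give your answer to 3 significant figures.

23.0 mm

Required rate k = F/δ = 217/17.4 = 12.471 N/mm
D = (Gd⁴/(8N_a·k))^(1/3) = (68.8×10³·2.9⁴/(8·4·12.471))^(1/3)
  = (12193.3)^(1/3) = 23.0165 mm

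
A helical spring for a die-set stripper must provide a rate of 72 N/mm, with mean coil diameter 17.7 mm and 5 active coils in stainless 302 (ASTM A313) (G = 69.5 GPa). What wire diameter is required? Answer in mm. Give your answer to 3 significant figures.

3.89 mm

d = (8D³N_a·k / G)^(1/4) = (8·17.7³·5·72 / (69.5×10³))^0.25
  = (229.79)^0.25 = 3.8934 mm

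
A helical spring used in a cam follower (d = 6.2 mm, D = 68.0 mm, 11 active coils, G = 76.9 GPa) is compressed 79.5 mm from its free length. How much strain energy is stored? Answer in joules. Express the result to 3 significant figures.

13.0 J

k = Gd⁴/(8D³N_a) = (76.9×10³)(6.2⁴)/(8·68.0³·11) = 4.1066 N/mm
U = ½kδ² = 0.5 × 4.1066 × 79.5² = 12977 N·mm = 12.977 J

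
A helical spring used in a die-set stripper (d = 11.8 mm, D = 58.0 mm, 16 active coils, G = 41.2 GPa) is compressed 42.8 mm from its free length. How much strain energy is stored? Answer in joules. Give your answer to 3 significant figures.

k = Gd⁴/(8D³N_a) = (41.2×10³)(11.8⁴)/(8·58.0³·16) = 31.984 N/mm
U = ½kδ² = 0.5 × 31.984 × 42.8² = 29295 N·mm = 29.295 J

29.3 J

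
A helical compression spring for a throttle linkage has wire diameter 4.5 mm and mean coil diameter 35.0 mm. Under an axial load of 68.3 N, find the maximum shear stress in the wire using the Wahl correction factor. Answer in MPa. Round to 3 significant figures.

Spring index C = D/d = 35.0/4.5 = 7.7778
K_W = (4C−1)/(4C−4) + 0.615/C = 30.111/27.111 + 0.0791 = 1.1897
τ₀ = 8FD/(πd³) = 8·68.3·35.0/(π·4.5³) = 19124/286.28 = 66.802 MPa
τ_max = K·τ₀ = 1.1897 × 66.802 = 79.476 MPa

79.5 MPa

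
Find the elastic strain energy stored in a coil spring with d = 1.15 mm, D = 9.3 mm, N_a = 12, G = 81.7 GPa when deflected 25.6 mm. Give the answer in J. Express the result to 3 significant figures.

k = Gd⁴/(8D³N_a) = (81.7×10³)(1.15⁴)/(8·9.3³·12) = 1.8505 N/mm
U = ½kδ² = 0.5 × 1.8505 × 25.6² = 606.38 N·mm = 0.60638 J

0.606 J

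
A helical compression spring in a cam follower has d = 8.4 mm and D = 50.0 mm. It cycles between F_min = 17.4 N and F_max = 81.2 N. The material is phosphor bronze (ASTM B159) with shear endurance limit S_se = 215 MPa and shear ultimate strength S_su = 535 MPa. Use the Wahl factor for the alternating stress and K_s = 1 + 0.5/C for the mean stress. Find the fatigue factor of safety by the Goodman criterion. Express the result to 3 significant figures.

16.3

C = D/d = 50.0/8.4 = 5.9524; K_W = (4C−1)/(4C−4)+0.615/C = 1.2548; K_s = 1+0.5/C = 1.0840
F_a = (F_max−F_min)/2 = 31.9 N; F_m = (F_max+F_min)/2 = 49.3 N
τ_a = K_W·8F_aD/(πd³) = 1.2548 × 6.8527 = 8.5985 MPa
τ_m = K_s·8F_mD/(πd³) = 1.0840 × 10.591 = 11.48 MPa
Goodman: 1/n_f = τ_a/S_se + τ_m/S_su = 8.5985/215 + 11.48/535 = 0.03999 + 0.02146 = 0.061451
n_f = 1/0.061451 = 16.27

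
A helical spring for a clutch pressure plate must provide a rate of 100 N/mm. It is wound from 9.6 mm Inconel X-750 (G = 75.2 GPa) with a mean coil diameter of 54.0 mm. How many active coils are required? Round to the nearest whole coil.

5

N_a = Gd⁴/(8D³k) = (75.2×10³ × 9.6⁴)/(8 × 54.0³ × 100)
    = 6.38709e+08 / 1.25971e+08 = 5.07 → 5 coils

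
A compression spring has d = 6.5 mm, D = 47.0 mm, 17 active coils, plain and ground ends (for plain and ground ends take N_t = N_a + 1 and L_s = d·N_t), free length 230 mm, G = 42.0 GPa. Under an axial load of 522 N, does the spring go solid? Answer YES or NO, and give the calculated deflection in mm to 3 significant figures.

k = Gd⁴/(8D³N_a) = (42.0×10³)(6.5⁴)/(8·47.0³·17) = 5.3097 N/mm
N_t = 18; L_s = 6.5·18 = 117 mm; δ_solid = L₀ − L_s = 230 − 117 = 113 mm
δ = F/k = 522/5.3097 = 98.311 mm
δ < δ_solid → spring does not go solid

NO, δ = 98.3 mm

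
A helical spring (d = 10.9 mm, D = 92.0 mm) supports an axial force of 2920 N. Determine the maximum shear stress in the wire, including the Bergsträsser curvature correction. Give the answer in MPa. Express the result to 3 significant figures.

Spring index C = D/d = 92.0/10.9 = 8.4404
K_B = (4C+2)/(4C−3) = 35.761/30.761 = 1.1625
τ₀ = 8FD/(πd³) = 8·2920·92.0/(π·10.9³) = 2.14912e+06/4068.5 = 528.24 MPa
τ_max = K·τ₀ = 1.1625 × 528.24 = 614.1 MPa

614 MPa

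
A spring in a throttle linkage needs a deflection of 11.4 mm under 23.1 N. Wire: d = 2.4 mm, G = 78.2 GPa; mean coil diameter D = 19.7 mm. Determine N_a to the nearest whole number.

21

Required rate k = F/δ = 23.1/11.4 = 2.0263 N/mm
N_a = Gd⁴/(8D³k) = (78.2×10³ × 2.4⁴)/(8 × 19.7³ × 2.0263)
    = 2.59449e+06 / 123936 = 20.93 → 21 coils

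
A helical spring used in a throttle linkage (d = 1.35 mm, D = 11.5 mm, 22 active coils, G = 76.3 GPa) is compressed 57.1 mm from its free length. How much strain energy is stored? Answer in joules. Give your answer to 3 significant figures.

k = Gd⁴/(8D³N_a) = (76.3×10³)(1.35⁴)/(8·11.5³·22) = 0.94679 N/mm
U = ½kδ² = 0.5 × 0.94679 × 57.1² = 1543.5 N·mm = 1.5435 J

1.54 J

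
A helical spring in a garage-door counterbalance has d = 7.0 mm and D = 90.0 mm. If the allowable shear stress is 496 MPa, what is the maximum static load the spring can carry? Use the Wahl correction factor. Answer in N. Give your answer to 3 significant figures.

C = D/d = 90.0/7.0 = 12.8571
K_W = (4C−1)/(4C−4) + 0.615/C = 50.429/47.429 + 0.0478 = 1.1111
τ_max = K·8FD/(πd³) → F_max = τ_allow·πd³/(8DK)
F_max = 496·π·7.0³/(8·90.0·1.1111) = 5.3447e+05/799.98 = 668.11 N

668 N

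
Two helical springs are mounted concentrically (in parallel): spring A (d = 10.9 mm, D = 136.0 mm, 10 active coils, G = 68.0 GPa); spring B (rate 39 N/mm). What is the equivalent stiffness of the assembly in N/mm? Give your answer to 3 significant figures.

43.8 N/mm

k_A = Gd⁴/(8D³N_a) = (68.0×10³)(10.9⁴)/(8·136.0³·10) = 4.7699 N/mm
Parallel: k_eq = 4.7699 + 39 = 43.77 N/mm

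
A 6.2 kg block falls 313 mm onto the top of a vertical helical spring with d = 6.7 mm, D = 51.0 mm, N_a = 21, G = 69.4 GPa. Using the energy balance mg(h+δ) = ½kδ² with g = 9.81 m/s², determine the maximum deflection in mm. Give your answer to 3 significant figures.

k = Gd⁴/(8D³N_a) = (69.4×10³)(6.7⁴)/(8·51.0³·21) = 6.2754 N/mm
W = mg = 6.2 × 9.81 = 60.822 N
½kδ² − Wδ − Wh = 0 → δ = (W + √(W² + 2kWh))/k
δ = (60.822 + √(3699.3 + 238932))/6.2754 = (60.822 + 492.58)/6.2754 = 88.186 mm

88.2 mm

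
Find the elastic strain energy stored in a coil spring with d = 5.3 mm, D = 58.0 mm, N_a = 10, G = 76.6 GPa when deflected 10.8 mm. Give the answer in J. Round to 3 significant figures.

0.226 J

k = Gd⁴/(8D³N_a) = (76.6×10³)(5.3⁴)/(8·58.0³·10) = 3.8722 N/mm
U = ½kδ² = 0.5 × 3.8722 × 10.8² = 225.83 N·mm = 0.22583 J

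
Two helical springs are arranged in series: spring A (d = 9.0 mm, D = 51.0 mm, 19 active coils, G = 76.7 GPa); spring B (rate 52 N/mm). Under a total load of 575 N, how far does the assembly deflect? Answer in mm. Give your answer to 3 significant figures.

34.1 mm

k_A = Gd⁴/(8D³N_a) = (76.7×10³)(9.0⁴)/(8·51.0³·19) = 24.958 N/mm
Series: 1/k_eq = 1/24.958 + 1/52 = 0.059298; k_eq = 16.864 N/mm
δ = F/k_eq = 575/16.864 = 34.096 mm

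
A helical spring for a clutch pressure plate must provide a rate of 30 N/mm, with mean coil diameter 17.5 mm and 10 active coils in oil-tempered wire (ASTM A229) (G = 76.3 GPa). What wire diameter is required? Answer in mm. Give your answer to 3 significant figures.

3.60 mm

d = (8D³N_a·k / G)^(1/4) = (8·17.5³·10·30 / (76.3×10³))^0.25
  = (168.58)^0.25 = 3.6033 mm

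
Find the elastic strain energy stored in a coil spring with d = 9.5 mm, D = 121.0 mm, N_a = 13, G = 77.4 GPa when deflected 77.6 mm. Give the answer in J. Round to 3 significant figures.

10.3 J

k = Gd⁴/(8D³N_a) = (77.4×10³)(9.5⁴)/(8·121.0³·13) = 3.4217 N/mm
U = ½kδ² = 0.5 × 3.4217 × 77.6² = 10302 N·mm = 10.302 J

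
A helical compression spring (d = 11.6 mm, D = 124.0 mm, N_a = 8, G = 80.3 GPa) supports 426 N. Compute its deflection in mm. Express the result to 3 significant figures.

35.8 mm

k = Gd⁴/(8D³N_a) = (80.3×10³)(11.6⁴)/(8·124.0³·8) = 11.915 N/mm
δ = F/k = 426 / 11.915 = 35.753 mm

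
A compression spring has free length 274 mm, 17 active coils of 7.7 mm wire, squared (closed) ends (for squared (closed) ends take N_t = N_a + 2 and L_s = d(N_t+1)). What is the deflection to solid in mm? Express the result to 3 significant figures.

120 mm

N_t = 19; L_s = 7.7·20 = 154 mm
δ_solid = L₀ − L_s = 274 − 154 = 120 mm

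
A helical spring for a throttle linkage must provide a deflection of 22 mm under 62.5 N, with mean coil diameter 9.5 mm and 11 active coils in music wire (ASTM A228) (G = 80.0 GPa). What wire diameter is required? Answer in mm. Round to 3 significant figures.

1.28 mm

Required rate k = F/δ = 62.5/22 = 2.8409 N/mm
d = (8D³N_a·k / G)^(1/4) = (8·9.5³·11·2.8409 / (80.0×10³))^0.25
  = (2.6793)^0.25 = 1.2794 mm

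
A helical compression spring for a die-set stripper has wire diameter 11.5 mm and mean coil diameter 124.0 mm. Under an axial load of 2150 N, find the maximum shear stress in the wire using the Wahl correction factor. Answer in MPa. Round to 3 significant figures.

Spring index C = D/d = 124.0/11.5 = 10.7826
K_W = (4C−1)/(4C−4) + 0.615/C = 42.130/39.130 + 0.0570 = 1.1337
τ₀ = 8FD/(πd³) = 8·2150·124.0/(π·11.5³) = 2.1328e+06/4778 = 446.38 MPa
τ_max = K·τ₀ = 1.1337 × 446.38 = 506.06 MPa

506 MPa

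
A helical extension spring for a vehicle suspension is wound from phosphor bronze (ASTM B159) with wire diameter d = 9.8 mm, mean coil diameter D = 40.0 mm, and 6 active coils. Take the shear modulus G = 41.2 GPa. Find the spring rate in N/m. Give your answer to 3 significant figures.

k = Gd⁴/(8D³N_a) = (41.2×10³ × 9.8⁴) / (8 × 40.0³ × 6)
  = 3.80016e+08 / 3.072e+06 = 123.7 N/mm = 1.237e+05 N/m

124000 N/m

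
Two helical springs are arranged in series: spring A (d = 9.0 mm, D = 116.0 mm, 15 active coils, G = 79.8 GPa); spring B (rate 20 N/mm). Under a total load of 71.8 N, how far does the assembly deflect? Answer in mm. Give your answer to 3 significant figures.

29.3 mm

k_A = Gd⁴/(8D³N_a) = (79.8×10³)(9.0⁴)/(8·116.0³·15) = 2.7952 N/mm
Series: 1/k_eq = 1/2.7952 + 1/20 = 0.40775; k_eq = 2.4525 N/mm
δ = F/k_eq = 71.8/2.4525 = 29.277 mm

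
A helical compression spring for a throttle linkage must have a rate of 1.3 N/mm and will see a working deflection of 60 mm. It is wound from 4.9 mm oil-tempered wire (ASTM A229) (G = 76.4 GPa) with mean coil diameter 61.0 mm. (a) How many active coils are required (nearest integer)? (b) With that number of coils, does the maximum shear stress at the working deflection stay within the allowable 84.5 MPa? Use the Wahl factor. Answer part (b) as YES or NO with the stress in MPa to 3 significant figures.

N_a = Gd⁴/(8D³k) = (76.4×10³)(4.9⁴)/(8·61.0³·1.3) = 18.66 → N_a = 19
Actual rate k = Gd⁴/(8D³·19) = 1.2766 N/mm
Working load F = kδ = 1.2766·60 = 76.594 N
C = 61.0/4.9 = 12.4490; K_W = (4C−1)/(4C−4)+0.615/C = 1.1149
τ_max = K_W·8FD/(πd³) = 1.1149·101.13 = 112.75 MPa
τ_max > 84.5 MPa → exceeds allowable

(a) 19 coils; (b) NO, τ_max = 113 MPa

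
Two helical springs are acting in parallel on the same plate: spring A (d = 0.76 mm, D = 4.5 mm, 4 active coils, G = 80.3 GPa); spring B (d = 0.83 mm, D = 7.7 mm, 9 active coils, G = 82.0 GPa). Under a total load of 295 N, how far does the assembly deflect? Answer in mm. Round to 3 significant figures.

k_A = Gd⁴/(8D³N_a) = (80.3×10³)(0.76⁴)/(8·4.5³·4) = 9.1872 N/mm
k_B = Gd⁴/(8D³N_a) = (82.0×10³)(0.83⁴)/(8·7.7³·9) = 1.1839 N/mm
Parallel: k_eq = 9.1872 + 1.1839 = 10.371 N/mm
δ = F/k_eq = 295/10.371 = 28.444 mm

28.4 mm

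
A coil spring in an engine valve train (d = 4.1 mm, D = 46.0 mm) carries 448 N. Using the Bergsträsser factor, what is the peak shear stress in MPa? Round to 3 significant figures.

Spring index C = D/d = 46.0/4.1 = 11.2195
K_B = (4C+2)/(4C−3) = 46.878/41.878 = 1.1194
τ₀ = 8FD/(πd³) = 8·448·46.0/(π·4.1³) = 164864/216.52 = 761.42 MPa
τ_max = K·τ₀ = 1.1194 × 761.42 = 852.33 MPa

852 MPa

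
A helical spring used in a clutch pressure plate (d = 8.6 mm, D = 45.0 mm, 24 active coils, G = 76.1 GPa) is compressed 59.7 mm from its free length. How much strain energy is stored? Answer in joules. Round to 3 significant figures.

k = Gd⁴/(8D³N_a) = (76.1×10³)(8.6⁴)/(8·45.0³·24) = 23.792 N/mm
U = ½kδ² = 0.5 × 23.792 × 59.7² = 42399 N·mm = 42.399 J

42.4 J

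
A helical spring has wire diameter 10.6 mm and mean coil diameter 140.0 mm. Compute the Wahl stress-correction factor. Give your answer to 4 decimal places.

1.1080

C = D/d = 140.0/10.6 = 13.2075
K_W = (4C−1)/(4C−4) + 0.615/C = 51.830/48.830 + 0.0466 = 1.1080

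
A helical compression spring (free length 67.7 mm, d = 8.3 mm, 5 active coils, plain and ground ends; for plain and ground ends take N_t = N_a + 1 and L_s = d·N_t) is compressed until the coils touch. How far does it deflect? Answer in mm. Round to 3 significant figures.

N_t = 6; L_s = 8.3·6 = 49.8 mm
δ_solid = L₀ − L_s = 67.7 − 49.8 = 17.9 mm

17.9 mm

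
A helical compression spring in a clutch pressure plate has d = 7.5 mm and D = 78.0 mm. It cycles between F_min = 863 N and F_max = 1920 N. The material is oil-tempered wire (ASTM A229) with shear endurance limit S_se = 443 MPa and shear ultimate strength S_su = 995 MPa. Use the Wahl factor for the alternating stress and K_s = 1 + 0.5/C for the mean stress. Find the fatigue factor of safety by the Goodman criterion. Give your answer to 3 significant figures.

C = D/d = 78.0/7.5 = 10.4000; K_W = (4C−1)/(4C−4)+0.615/C = 1.1389; K_s = 1+0.5/C = 1.0481
F_a = (F_max−F_min)/2 = 528.5 N; F_m = (F_max+F_min)/2 = 1391.5 N
τ_a = K_W·8F_aD/(πd³) = 1.1389 × 248.83 = 283.39 MPa
τ_m = K_s·8F_mD/(πd³) = 1.0481 × 655.14 = 686.64 MPa
Goodman: 1/n_f = τ_a/S_se + τ_m/S_su = 283.39/443 + 686.64/995 = 0.63971 + 0.69009 = 1.3298
n_f = 1/1.3298 = 0.752

0.752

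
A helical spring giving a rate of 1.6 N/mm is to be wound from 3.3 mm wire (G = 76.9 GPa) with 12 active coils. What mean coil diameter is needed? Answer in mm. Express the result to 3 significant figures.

D = (Gd⁴/(8N_a·k))^(1/3) = (76.9×10³·3.3⁴/(8·12·1.6))^(1/3)
  = (59373.3)^(1/3) = 39.0119 mm

39.0 mm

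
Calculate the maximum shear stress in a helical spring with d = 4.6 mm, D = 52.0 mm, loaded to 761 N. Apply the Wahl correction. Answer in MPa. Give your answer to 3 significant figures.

1170 MPa

Spring index C = D/d = 52.0/4.6 = 11.3043
K_W = (4C−1)/(4C−4) + 0.615/C = 44.217/41.217 + 0.0544 = 1.1272
τ₀ = 8FD/(πd³) = 8·761·52.0/(π·4.6³) = 316576/305.79 = 1035.3 MPa
τ_max = K·τ₀ = 1.1272 × 1035.3 = 1166.9 MPa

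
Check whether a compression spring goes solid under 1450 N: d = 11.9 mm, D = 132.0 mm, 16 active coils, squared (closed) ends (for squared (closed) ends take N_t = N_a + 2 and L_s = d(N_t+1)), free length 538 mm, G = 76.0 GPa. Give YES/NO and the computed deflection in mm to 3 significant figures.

NO, δ = 280 mm

k = Gd⁴/(8D³N_a) = (76.0×10³)(11.9⁴)/(8·132.0³·16) = 5.1769 N/mm
N_t = 18; L_s = 11.9·19 = 226.1 mm; δ_solid = L₀ − L_s = 538 − 226.1 = 311.9 mm
δ = F/k = 1450/5.1769 = 280.09 mm
δ < δ_solid → spring does not go solid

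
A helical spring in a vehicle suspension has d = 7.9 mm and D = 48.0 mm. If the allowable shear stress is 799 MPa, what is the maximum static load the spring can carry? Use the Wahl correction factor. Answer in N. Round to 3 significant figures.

2580 N

C = D/d = 48.0/7.9 = 6.0759
K_W = (4C−1)/(4C−4) + 0.615/C = 23.304/20.304 + 0.1012 = 1.2490
τ_max = K·8FD/(πd³) → F_max = τ_allow·πd³/(8DK)
F_max = 799·π·7.9³/(8·48.0·1.2490) = 1.2376e+06/479.61 = 2580.4 N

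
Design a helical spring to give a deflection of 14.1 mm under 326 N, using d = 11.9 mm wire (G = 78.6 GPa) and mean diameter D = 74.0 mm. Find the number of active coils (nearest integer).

Required rate k = F/δ = 326/14.1 = 23.121 N/mm
N_a = Gd⁴/(8D³k) = (78.6×10³ × 11.9⁴)/(8 × 74.0³ × 23.121)
    = 1.5762e+09 / 7.49521e+07 = 21.03 → 21 coils

21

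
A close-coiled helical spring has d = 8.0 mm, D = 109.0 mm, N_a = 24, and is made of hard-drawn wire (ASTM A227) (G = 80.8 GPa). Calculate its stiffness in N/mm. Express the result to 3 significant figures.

1.33 N/mm

k = Gd⁴/(8D³N_a) = (80.8×10³ × 8.0⁴) / (8 × 109.0³ × 24)
  = 3.30957e+08 / 2.48646e+08 = 1.331 N/mm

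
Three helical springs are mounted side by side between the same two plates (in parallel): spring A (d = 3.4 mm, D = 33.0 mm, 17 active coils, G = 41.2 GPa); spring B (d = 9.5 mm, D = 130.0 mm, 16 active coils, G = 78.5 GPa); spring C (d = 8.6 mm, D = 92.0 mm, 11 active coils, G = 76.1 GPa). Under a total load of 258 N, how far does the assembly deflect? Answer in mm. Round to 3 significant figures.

27.2 mm

k_A = Gd⁴/(8D³N_a) = (41.2×10³)(3.4⁴)/(8·33.0³·17) = 1.1265 N/mm
k_B = Gd⁴/(8D³N_a) = (78.5×10³)(9.5⁴)/(8·130.0³·16) = 2.2737 N/mm
k_C = Gd⁴/(8D³N_a) = (76.1×10³)(8.6⁴)/(8·92.0³·11) = 6.0748 N/mm
Parallel: k_eq = 1.1265 + 2.2737 + 6.0748 = 9.475 N/mm
δ = F/k_eq = 258/9.475 = 27.23 mm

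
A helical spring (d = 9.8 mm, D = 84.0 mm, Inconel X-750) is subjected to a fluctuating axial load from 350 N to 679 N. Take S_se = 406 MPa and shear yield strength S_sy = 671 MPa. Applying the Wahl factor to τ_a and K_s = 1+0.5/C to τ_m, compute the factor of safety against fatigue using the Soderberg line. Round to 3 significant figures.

3.42

C = D/d = 84.0/9.8 = 8.5714; K_W = (4C−1)/(4C−4)+0.615/C = 1.1708; K_s = 1+0.5/C = 1.0583
F_a = (F_max−F_min)/2 = 164.5 N; F_m = (F_max+F_min)/2 = 514.5 N
τ_a = K_W·8F_aD/(πd³) = 1.1708 × 37.386 = 43.772 MPa
τ_m = K_s·8F_mD/(πd³) = 1.0583 × 116.93 = 123.75 MPa
Soderberg: 1/n_f = τ_a/S_se + τ_m/S_sy = 43.772/406 + 123.75/671 = 0.10781 + 0.18443 = 0.29224
n_f = 1/0.29224 = 3.422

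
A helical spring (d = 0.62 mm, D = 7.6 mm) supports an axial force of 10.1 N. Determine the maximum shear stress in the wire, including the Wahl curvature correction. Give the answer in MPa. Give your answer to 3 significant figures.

916 MPa

Spring index C = D/d = 7.6/0.62 = 12.2581
K_W = (4C−1)/(4C−4) + 0.615/C = 48.032/45.032 + 0.0502 = 1.1168
τ₀ = 8FD/(πd³) = 8·10.1·7.6/(π·0.62³) = 614.08/0.74873 = 820.16 MPa
τ_max = K·τ₀ = 1.1168 × 820.16 = 915.95 MPa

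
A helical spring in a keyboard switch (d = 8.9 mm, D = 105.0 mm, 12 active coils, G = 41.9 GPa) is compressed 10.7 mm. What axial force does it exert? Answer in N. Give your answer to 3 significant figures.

25.3 N

k = Gd⁴/(8D³N_a) = (41.9×10³)(8.9⁴)/(8·105.0³·12) = 2.3656 N/mm
F = k·δ = 2.3656 × 10.7 = 25.312 N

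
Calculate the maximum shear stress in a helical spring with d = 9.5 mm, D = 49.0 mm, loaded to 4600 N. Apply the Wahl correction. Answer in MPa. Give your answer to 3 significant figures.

870 MPa

Spring index C = D/d = 49.0/9.5 = 5.1579
K_W = (4C−1)/(4C−4) + 0.615/C = 19.632/16.632 + 0.1192 = 1.2996
τ₀ = 8FD/(πd³) = 8·4600·49.0/(π·9.5³) = 1.8032e+06/2693.5 = 669.46 MPa
τ_max = K·τ₀ = 1.2996 × 669.46 = 870.04 MPa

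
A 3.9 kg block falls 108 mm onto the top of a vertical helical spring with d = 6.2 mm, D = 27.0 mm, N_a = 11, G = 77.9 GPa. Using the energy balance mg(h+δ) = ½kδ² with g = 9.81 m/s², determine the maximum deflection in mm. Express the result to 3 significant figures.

k = Gd⁴/(8D³N_a) = (77.9×10³)(6.2⁴)/(8·27.0³·11) = 66.455 N/mm
W = mg = 3.9 × 9.81 = 38.259 N
½kδ² − Wδ − Wh = 0 → δ = (W + √(W² + 2kWh))/k
δ = (38.259 + √(1463.8 + 549184))/66.455 = (38.259 + 742.06)/66.455 = 11.742 mm

11.7 mm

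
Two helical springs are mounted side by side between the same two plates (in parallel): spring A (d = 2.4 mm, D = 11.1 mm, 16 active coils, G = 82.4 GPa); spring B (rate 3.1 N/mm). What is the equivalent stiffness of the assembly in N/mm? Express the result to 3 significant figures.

k_A = Gd⁴/(8D³N_a) = (82.4×10³)(2.4⁴)/(8·11.1³·16) = 15.617 N/mm
Parallel: k_eq = 15.617 + 3.1 = 18.717 N/mm

18.7 N/mm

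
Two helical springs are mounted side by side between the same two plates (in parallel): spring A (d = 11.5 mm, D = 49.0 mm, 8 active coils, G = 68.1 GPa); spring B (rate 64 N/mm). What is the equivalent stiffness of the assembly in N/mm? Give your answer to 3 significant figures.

222 N/mm

k_A = Gd⁴/(8D³N_a) = (68.1×10³)(11.5⁴)/(8·49.0³·8) = 158.19 N/mm
Parallel: k_eq = 158.19 + 64 = 222.19 N/mm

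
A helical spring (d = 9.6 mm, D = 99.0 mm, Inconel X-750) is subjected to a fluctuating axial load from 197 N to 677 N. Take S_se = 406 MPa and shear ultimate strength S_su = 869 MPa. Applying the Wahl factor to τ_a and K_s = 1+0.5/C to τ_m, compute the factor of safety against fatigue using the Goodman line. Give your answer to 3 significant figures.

C = D/d = 99.0/9.6 = 10.3125; K_W = (4C−1)/(4C−4)+0.615/C = 1.1402; K_s = 1+0.5/C = 1.0485
F_a = (F_max−F_min)/2 = 240 N; F_m = (F_max+F_min)/2 = 437 N
τ_a = K_W·8F_aD/(πd³) = 1.1402 × 68.387 = 77.973 MPa
τ_m = K_s·8F_mD/(πd³) = 1.0485 × 124.52 = 130.56 MPa
Goodman: 1/n_f = τ_a/S_se + τ_m/S_su = 77.973/406 + 130.56/869 = 0.19205 + 0.15024 = 0.34229
n_f = 1/0.34229 = 2.921

2.92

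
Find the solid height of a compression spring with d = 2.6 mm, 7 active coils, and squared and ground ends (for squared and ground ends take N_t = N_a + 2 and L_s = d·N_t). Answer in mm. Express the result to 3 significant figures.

23.4 mm

squared and ground ends: N_t = N_a + 2 = 7 + 2 = 9
L_s = d·N_t = 2.6 × 9 = 23.4 mm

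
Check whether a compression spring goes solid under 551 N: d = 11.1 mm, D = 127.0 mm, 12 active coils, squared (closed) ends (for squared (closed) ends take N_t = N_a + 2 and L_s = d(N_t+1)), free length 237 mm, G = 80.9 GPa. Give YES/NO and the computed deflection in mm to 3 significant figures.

k = Gd⁴/(8D³N_a) = (80.9×10³)(11.1⁴)/(8·127.0³·12) = 6.2454 N/mm
N_t = 14; L_s = 11.1·15 = 166.5 mm; δ_solid = L₀ − L_s = 237 − 166.5 = 70.5 mm
δ = F/k = 551/6.2454 = 88.225 mm
δ ≥ δ_solid → spring goes solid

YES, δ = 88.2 mm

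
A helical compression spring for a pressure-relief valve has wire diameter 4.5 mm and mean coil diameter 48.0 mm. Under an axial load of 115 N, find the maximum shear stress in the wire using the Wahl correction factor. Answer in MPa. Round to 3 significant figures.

Spring index C = D/d = 48.0/4.5 = 10.6667
K_W = (4C−1)/(4C−4) + 0.615/C = 41.667/38.667 + 0.0577 = 1.1352
τ₀ = 8FD/(πd³) = 8·115·48.0/(π·4.5³) = 44160/286.28 = 154.26 MPa
τ_max = K·τ₀ = 1.1352 × 154.26 = 175.12 MPa

175 MPa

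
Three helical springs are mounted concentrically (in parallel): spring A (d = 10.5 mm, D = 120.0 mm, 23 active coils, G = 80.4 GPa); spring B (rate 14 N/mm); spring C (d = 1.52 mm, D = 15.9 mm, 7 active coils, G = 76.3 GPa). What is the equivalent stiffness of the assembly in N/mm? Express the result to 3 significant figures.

18.9 N/mm

k_A = Gd⁴/(8D³N_a) = (80.4×10³)(10.5⁴)/(8·120.0³·23) = 3.0736 N/mm
k_C = Gd⁴/(8D³N_a) = (76.3×10³)(1.52⁴)/(8·15.9³·7) = 1.8093 N/mm
Parallel: k_eq = 3.0736 + 14 + 1.8093 = 18.883 N/mm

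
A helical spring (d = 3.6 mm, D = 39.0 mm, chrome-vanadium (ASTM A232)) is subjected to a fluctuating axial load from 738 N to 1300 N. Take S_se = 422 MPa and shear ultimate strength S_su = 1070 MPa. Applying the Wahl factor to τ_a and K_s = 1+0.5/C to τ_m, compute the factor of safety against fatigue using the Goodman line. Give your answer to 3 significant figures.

0.268

C = D/d = 39.0/3.6 = 10.8333; K_W = (4C−1)/(4C−4)+0.615/C = 1.1330; K_s = 1+0.5/C = 1.0462
F_a = (F_max−F_min)/2 = 281 N; F_m = (F_max+F_min)/2 = 1019 N
τ_a = K_W·8F_aD/(πd³) = 1.1330 × 598.14 = 677.72 MPa
τ_m = K_s·8F_mD/(πd³) = 1.0462 × 2169.1 = 2269.2 MPa
Goodman: 1/n_f = τ_a/S_se + τ_m/S_su = 677.72/422 + 2269.2/1070 = 1.60597 + 2.12072 = 3.7267
n_f = 1/3.7267 = 0.2683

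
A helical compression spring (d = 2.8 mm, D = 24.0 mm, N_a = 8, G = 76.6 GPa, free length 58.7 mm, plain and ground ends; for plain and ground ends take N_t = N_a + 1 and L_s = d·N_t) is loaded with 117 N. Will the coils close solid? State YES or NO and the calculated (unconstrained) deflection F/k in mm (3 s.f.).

NO, δ = 22.0 mm

k = Gd⁴/(8D³N_a) = (76.6×10³)(2.8⁴)/(8·24.0³·8) = 5.3217 N/mm
N_t = 9; L_s = 2.8·9 = 25.2 mm; δ_solid = L₀ − L_s = 58.7 − 25.2 = 33.5 mm
δ = F/k = 117/5.3217 = 21.986 mm
δ < δ_solid → spring does not go solid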